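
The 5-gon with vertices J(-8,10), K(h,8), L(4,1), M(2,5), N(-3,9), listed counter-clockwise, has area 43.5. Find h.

Write out the shoelace sum; only the two edges meeting at K involve h:
2·Area = [((-8)·8 − h·10) + (h·1 − 4·8)] + 93
       = -9·h + -3 = 87
⇒ h = -10.

-10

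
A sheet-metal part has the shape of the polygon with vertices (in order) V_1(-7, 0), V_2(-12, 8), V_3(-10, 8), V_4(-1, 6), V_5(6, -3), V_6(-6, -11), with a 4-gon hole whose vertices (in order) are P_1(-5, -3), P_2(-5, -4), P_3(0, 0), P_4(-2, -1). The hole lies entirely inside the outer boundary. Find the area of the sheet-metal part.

156

Outer boundary:
V_1→V_2: (-7)(8) − (-12)(0) = -56
V_2→V_3: (-12)(8) − (-10)(8) = -16
V_3→V_4: (-10)(6) − (-1)(8) = -52
V_4→V_5: (-1)(-3) − (6)(6) = -33
V_5→V_6: (6)(-11) − (-6)(-3) = -84
V_6→V_1: (-6)(0) − (-7)(-11) = -77
Σ = -318
Area = |Σ|/2 = 159.
Hole:
Apply Gauss's area formula: 2A = Σ (x_i·y_{i+1} − x_{i+1}·y_i), indices taken mod 4.
Σ = (5) + (0) + (0) + (1) = 6
Area = |Σ|/2 = 3.
Net area = 159 − 3 = 156.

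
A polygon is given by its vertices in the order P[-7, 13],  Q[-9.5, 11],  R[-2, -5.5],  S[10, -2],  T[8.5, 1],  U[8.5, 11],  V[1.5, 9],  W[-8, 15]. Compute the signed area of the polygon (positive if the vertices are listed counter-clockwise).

Apply the surveyor's formula: 2A = Σ (x_i·y_{i+1} − x_{i+1}·y_i), indices taken mod 8.
Σ = (46.5) + (74.25) + (59) + (27) + (85) + (60) + (94.5) + (1) = 447.25
Signed area = Σ/2 = 223.625 (positive ⇒ counter-clockwise traversal).

223.625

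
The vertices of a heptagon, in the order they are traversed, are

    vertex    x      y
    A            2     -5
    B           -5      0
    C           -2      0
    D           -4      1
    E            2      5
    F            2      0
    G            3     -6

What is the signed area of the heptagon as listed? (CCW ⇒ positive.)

Apply the shoelace (surveyor's) formula: 2A = Σ (x_i·y_{i+1} − x_{i+1}·y_i), indices taken mod 7.
A→B: (2)(0) − (-5)(-5) = -25
B→C: (-5)(0) − (-2)(0) = 0
C→D: (-2)(1) − (-4)(0) = -2
D→E: (-4)(5) − (2)(1) = -22
E→F: (2)(0) − (2)(5) = -10
F→G: (2)(-6) − (3)(0) = -12
G→A: (3)(-5) − (2)(-6) = -3
Σ = -74
Signed area = Σ/2 = -37 (negative ⇒ clockwise traversal).

-37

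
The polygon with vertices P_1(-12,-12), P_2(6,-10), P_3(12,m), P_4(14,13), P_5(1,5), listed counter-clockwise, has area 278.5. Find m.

Write out the shoelace sum; only the two edges meeting at P_3 involve m:
2·Area = [(6·m − 12·(-10)) + (12·13 − 14·m)] + 297
       = -8·m + 573 = 557
⇒ m = 2.

2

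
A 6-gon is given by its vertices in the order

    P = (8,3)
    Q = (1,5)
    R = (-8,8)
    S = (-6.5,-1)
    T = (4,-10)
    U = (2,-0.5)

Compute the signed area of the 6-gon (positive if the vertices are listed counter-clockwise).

121

Apply the shoelace formula: 2A = Σ (x_i·y_{i+1} − x_{i+1}·y_i), indices taken mod 6.
P→Q: (8)(5) − (1)(3) = 37
Q→R: (1)(8) − (-8)(5) = 48
R→S: (-8)(-1) − (-6.5)(8) = 60
S→T: (-6.5)(-10) − (4)(-1) = 69
T→U: (4)(-0.5) − (2)(-10) = 18
U→P: (2)(3) − (8)(-0.5) = 10
Σ = 242
Signed area = Σ/2 = 121 (positive ⇒ counter-clockwise traversal).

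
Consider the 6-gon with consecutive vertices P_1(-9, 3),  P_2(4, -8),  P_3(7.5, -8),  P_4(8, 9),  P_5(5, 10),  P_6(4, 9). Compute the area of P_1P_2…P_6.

Apply the shoelace (surveyor's) formula: 2A = Σ (x_i·y_{i+1} − x_{i+1}·y_i), indices taken mod 6.
Σ = (60) + (28) + (131.5) + (35) + (5) + (93) = 352.5
Area = |Σ|/2 = 176.25.

176.25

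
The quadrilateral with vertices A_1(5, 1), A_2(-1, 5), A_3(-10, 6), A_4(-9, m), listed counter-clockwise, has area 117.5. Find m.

Write out the shoelace sum; only the two edges meeting at A_4 involve m:
2·Area = [((-10)·m − (-9)·6) + ((-9)·1 − 5·m)] + 70
       = -15·m + 115 = 235
⇒ m = -8.

-8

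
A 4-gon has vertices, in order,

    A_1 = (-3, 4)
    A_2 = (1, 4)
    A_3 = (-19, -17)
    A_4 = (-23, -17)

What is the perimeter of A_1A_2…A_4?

66

|A_1A_2| = √((4)² + (0)²) = √16 = 4
|A_2A_3| = √((-20)² + (-21)²) = √841 = 29
|A_3A_4| = √((-4)² + (0)²) = √16 = 4
|A_4A_1| = √((20)² + (21)²) = √841 = 29
Perimeter = 4 + 29 + 4 + 29 = 66.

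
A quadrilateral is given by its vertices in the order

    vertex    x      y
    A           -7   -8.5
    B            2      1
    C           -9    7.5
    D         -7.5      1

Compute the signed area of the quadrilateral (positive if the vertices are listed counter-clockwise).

Apply the surveyor's formula: 2A = Σ (x_i·y_{i+1} − x_{i+1}·y_i), indices taken mod 4.
Σ = (10) + (24) + (47.25) + (70.75) = 152
Signed area = Σ/2 = 76 (positive ⇒ counter-clockwise traversal).

76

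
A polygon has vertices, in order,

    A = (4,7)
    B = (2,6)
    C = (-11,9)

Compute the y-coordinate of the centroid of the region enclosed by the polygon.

Apply the shoelace (surveyor's) formula. First the cross-terms c_i = x_i·y_{i+1} − x_{i+1}·y_i:
  10, 84, -113  ⇒  2A = -19, A = -9.5.
Then Σ (y_i + y_{i+1})·c_i = -418, so ȳ = -418 / (6·(-9.5)) = 22/3.

22/3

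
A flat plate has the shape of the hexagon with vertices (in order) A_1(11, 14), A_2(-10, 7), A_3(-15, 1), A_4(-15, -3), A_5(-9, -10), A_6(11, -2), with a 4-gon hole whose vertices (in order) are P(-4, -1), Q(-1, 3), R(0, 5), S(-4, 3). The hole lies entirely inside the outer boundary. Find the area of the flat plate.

Outer boundary:
A_1→A_2: (11)(7) − (-10)(14) = 217
A_2→A_3: (-10)(1) − (-15)(7) = 95
A_3→A_4: (-15)(-3) − (-15)(1) = 60
A_4→A_5: (-15)(-10) − (-9)(-3) = 123
A_5→A_6: (-9)(-2) − (11)(-10) = 128
A_6→A_1: (11)(14) − (11)(-2) = 176
Σ = 799
Area = |Σ|/2 = 399.5.
Hole:
P→Q: (-4)(3) − (-1)(-1) = -13
Q→R: (-1)(5) − (0)(3) = -5
R→S: (0)(3) − (-4)(5) = 20
S→P: (-4)(-1) − (-4)(3) = 16
Σ = 18
Area = |Σ|/2 = 9.
Net area = 399.5 − 9 = 390.5.

390.5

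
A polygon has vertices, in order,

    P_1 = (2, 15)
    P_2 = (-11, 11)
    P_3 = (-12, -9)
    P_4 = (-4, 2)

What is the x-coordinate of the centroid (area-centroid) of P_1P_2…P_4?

Apply Gauss's area formula. First the cross-terms c_i = x_i·y_{i+1} − x_{i+1}·y_i:
  187, 231, -60, -64  ⇒  2A = 294, A = 147.
Then Σ (x_i + x_{i+1})·c_i = -5908, so x̄ = -5908 / (6·147) = -422/63.

-422/63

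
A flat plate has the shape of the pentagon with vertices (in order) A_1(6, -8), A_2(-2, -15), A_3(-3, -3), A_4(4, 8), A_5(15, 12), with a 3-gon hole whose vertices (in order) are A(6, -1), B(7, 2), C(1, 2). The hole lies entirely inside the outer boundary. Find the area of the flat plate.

201.5

Outer boundary:
Apply the shoelace (surveyor's) formula: 2A = Σ (x_i·y_{i+1} − x_{i+1}·y_i), indices taken mod 5.
Cross-terms: -106, -39, -12, -72, -192  ⇒  Σ = -421
Area = |Σ|/2 = 210.5.
Hole:
Apply the shoelace (surveyor's) formula: 2A = Σ (x_i·y_{i+1} − x_{i+1}·y_i), indices taken mod 3.
A→B: (6)(2) − (7)(-1) = 19
B→C: (7)(2) − (1)(2) = 12
C→A: (1)(-1) − (6)(2) = -13
Σ = 18
Area = |Σ|/2 = 9.
Net area = 210.5 − 9 = 201.5.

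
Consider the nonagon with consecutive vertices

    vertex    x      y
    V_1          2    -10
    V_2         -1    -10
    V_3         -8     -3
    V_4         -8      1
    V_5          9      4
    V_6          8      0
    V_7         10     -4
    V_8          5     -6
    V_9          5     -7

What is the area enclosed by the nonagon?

V_1→V_2: (2)(-10) − (-1)(-10) = -30
V_2→V_3: (-1)(-3) − (-8)(-10) = -77
V_3→V_4: (-8)(1) − (-8)(-3) = -32
V_4→V_5: (-8)(4) − (9)(1) = -41
V_5→V_6: (9)(0) − (8)(4) = -32
V_6→V_7: (8)(-4) − (10)(0) = -32
V_7→V_8: (10)(-6) − (5)(-4) = -40
V_8→V_9: (5)(-7) − (5)(-6) = -5
V_9→V_1: (5)(-10) − (2)(-7) = -36
Σ = -325
Area = |Σ|/2 = 162.5.

162.5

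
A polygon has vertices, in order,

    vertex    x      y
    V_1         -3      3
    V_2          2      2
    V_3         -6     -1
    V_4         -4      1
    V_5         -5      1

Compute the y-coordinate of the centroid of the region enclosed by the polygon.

Apply Gauss's area formula. First the cross-terms c_i = x_i·y_{i+1} − x_{i+1}·y_i:
  -12, 10, -10, 1, -12  ⇒  2A = -23, A = -11.5.
Then Σ (y_i + y_{i+1})·c_i = -96, so ȳ = -96 / (6·(-11.5)) = 32/23.

32/23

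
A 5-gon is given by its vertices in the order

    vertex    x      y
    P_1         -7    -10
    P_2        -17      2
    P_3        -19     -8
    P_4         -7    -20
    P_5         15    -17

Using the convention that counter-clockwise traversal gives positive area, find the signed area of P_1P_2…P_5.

232

Apply the shoelace (surveyor's) formula: 2A = Σ (x_i·y_{i+1} − x_{i+1}·y_i), indices taken mod 5.
P_1→P_2: (-7)(2) − (-17)(-10) = -184
P_2→P_3: (-17)(-8) − (-19)(2) = 174
P_3→P_4: (-19)(-20) − (-7)(-8) = 324
P_4→P_5: (-7)(-17) − (15)(-20) = 419
P_5→P_1: (15)(-10) − (-7)(-17) = -269
Σ = 464
Signed area = Σ/2 = 232 (positive ⇒ counter-clockwise traversal).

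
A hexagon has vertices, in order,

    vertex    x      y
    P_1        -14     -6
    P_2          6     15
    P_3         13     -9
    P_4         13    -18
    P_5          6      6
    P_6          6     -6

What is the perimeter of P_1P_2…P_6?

120

|P_1P_2| = √((20)² + (21)²) = √841 = 29
|P_2P_3| = √((7)² + (-24)²) = √625 = 25
|P_3P_4| = √((0)² + (-9)²) = √81 = 9
|P_4P_5| = √((-7)² + (24)²) = √625 = 25
|P_5P_6| = √((0)² + (-12)²) = √144 = 12
|P_6P_1| = √((-20)² + (0)²) = √400 = 20
Perimeter = 29 + 25 + 9 + 25 + 12 + 20 = 120.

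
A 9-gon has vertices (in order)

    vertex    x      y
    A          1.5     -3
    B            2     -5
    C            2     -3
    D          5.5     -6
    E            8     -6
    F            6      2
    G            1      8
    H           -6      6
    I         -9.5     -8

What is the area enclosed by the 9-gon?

Apply the shoelace (surveyor's) formula: 2A = Σ (x_i·y_{i+1} − x_{i+1}·y_i), indices taken mod 9.
Σ = (-1.5) + (4) + (4.5) + (15) + (52) + (46) + (54) + (105) + (40.5) = 319.5
Area = |Σ|/2 = 159.75.

159.75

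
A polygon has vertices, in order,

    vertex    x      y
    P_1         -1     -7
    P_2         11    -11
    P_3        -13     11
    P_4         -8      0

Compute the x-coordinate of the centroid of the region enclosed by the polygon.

Apply the shoelace (surveyor's) formula. First the cross-terms c_i = x_i·y_{i+1} − x_{i+1}·y_i:
  88, -22, 88, 56  ⇒  2A = 210, A = 105.
Then Σ (x_i + x_{i+1})·c_i = -1428, so x̄ = -1428 / (6·105) = -34/15.

-34/15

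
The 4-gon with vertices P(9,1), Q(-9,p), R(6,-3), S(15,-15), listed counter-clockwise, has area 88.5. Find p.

12

The doubled signed area Σ (x_i y_{i+1} − x_{i+1} y_i) is linear in p.
With p=0 it equals 141; the coefficient of p is 3 (from the two edges through Q).
So 3·p + 141 = 2·88.5 = 177 ⇒ p = 12.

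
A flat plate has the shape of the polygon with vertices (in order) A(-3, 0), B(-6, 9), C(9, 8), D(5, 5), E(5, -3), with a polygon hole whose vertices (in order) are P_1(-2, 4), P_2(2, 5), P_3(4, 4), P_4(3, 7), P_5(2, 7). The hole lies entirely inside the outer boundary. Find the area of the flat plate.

Outer boundary:
A→B: (-3)(9) − (-6)(0) = -27
B→C: (-6)(8) − (9)(9) = -129
C→D: (9)(5) − (5)(8) = 5
D→E: (5)(-3) − (5)(5) = -40
E→A: (5)(0) − (-3)(-3) = -9
Σ = -200
Area = |Σ|/2 = 100.
Hole:
Apply Gauss's area formula: 2A = Σ (x_i·y_{i+1} − x_{i+1}·y_i), indices taken mod 5.
P_1→P_2: (-2)(5) − (2)(4) = -18
P_2→P_3: (2)(4) − (4)(5) = -12
P_3→P_4: (4)(7) − (3)(4) = 16
P_4→P_5: (3)(7) − (2)(7) = 7
P_5→P_1: (2)(4) − (-2)(7) = 22
Σ = 15
Area = |Σ|/2 = 7.5.
Net area = 100 − 7.5 = 92.5.

92.5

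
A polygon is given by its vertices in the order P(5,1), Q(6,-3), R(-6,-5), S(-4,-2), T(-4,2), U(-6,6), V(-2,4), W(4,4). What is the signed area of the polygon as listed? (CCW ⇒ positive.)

-78.5

Apply Gauss's area formula: 2A = Σ (x_i·y_{i+1} − x_{i+1}·y_i), indices taken mod 8.
Σ = (-21) + (-48) + (-8) + (-16) + (-12) + (-12) + (-24) + (-16) = -157
Signed area = Σ/2 = -78.5 (negative ⇒ clockwise traversal).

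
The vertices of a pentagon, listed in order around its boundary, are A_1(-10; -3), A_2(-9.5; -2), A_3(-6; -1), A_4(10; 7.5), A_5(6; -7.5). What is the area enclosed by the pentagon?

129.5

Apply the shoelace (surveyor's) formula: 2A = Σ (x_i·y_{i+1} − x_{i+1}·y_i), indices taken mod 5.
A_1→A_2: (-10)(-2) − (-9.5)(-3) = -8.5
A_2→A_3: (-9.5)(-1) − (-6)(-2) = -2.5
A_3→A_4: (-6)(7.5) − (10)(-1) = -35
A_4→A_5: (10)(-7.5) − (6)(7.5) = -120
A_5→A_1: (6)(-3) − (-10)(-7.5) = -93
Σ = -259
Area = |Σ|/2 = 129.5.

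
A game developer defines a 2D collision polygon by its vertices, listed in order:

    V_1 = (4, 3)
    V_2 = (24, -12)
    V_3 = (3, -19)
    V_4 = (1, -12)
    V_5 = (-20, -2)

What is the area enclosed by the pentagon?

Apply Gauss's area formula: 2A = Σ (x_i·y_{i+1} − x_{i+1}·y_i), indices taken mod 5.
V_1→V_2: (4)(-12) − (24)(3) = -120
V_2→V_3: (24)(-19) − (3)(-12) = -420
V_3→V_4: (3)(-12) − (1)(-19) = -17
V_4→V_5: (1)(-2) − (-20)(-12) = -242
V_5→V_1: (-20)(3) − (4)(-2) = -52
Σ = -851
Area = |Σ|/2 = 425.5.

425.5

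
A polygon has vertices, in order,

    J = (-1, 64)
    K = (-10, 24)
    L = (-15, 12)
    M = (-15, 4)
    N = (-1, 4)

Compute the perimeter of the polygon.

136

|JK| = √((-9)² + (-40)²) = √1681 = 41
|KL| = √((-5)² + (-12)²) = √169 = 13
|LM| = √((0)² + (-8)²) = √64 = 8
|MN| = √((14)² + (0)²) = √196 = 14
|NJ| = √((0)² + (60)²) = √3600 = 60
Perimeter = 41 + 13 + 8 + 14 + 60 = 136.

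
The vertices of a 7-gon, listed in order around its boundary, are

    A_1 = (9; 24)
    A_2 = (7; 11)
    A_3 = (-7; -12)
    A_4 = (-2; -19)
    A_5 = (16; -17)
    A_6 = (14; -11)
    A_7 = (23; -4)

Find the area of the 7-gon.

Cross-terms: -69, -7, 109, 338, 62, 197, 588  ⇒  Σ = 1218
Area = |Σ|/2 = 609.

609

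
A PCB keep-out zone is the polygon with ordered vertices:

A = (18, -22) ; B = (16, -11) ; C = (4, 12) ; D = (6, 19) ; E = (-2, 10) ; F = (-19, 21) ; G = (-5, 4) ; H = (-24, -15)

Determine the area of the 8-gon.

819

Σ = (154) + (236) + (4) + (98) + (148) + (29) + (171) + (798) = 1638
Area = |Σ|/2 = 819.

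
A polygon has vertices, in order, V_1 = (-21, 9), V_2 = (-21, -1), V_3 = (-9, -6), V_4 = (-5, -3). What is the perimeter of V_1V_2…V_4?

|V_1V_2| = √((0)² + (-10)²) = √100 = 10
|V_2V_3| = √((12)² + (-5)²) = √169 = 13
|V_3V_4| = √((4)² + (3)²) = √25 = 5
|V_4V_1| = √((-16)² + (12)²) = √400 = 20
Perimeter = 10 + 13 + 5 + 20 = 48.

48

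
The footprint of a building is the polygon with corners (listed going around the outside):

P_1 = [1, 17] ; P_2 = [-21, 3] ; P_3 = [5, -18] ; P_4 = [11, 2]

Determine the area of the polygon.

558

Apply the shoelace formula: 2A = Σ (x_i·y_{i+1} − x_{i+1}·y_i), indices taken mod 4.
Σ = (360) + (363) + (208) + (185) = 1116
Area = |Σ|/2 = 558.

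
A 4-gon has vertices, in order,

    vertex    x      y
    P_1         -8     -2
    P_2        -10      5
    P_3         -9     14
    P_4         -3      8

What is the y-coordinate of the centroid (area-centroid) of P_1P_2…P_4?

445/69

Apply Gauss's area formula. First the cross-terms c_i = x_i·y_{i+1} − x_{i+1}·y_i:
  -60, -95, -30, 70  ⇒  2A = -115, A = -57.5.
Then Σ (y_i + y_{i+1})·c_i = -2225, so ȳ = -2225 / (6·(-57.5)) = 445/69.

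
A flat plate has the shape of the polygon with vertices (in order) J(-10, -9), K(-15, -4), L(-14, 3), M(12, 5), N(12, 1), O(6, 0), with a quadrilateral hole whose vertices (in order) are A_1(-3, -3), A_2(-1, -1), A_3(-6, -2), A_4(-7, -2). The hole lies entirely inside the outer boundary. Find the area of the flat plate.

200.5

Outer boundary:
Apply Gauss's area formula: 2A = Σ (x_i·y_{i+1} − x_{i+1}·y_i), indices taken mod 6.
Σ = (-95) + (-101) + (-106) + (-48) + (-6) + (-54) = -410
Area = |Σ|/2 = 205.
Hole:
Apply Gauss's area formula: 2A = Σ (x_i·y_{i+1} − x_{i+1}·y_i), indices taken mod 4.
A_1→A_2: (-3)(-1) − (-1)(-3) = 0
A_2→A_3: (-1)(-2) − (-6)(-1) = -4
A_3→A_4: (-6)(-2) − (-7)(-2) = -2
A_4→A_1: (-7)(-3) − (-3)(-2) = 15
Σ = 9
Area = |Σ|/2 = 4.5.
Net area = 205 − 4.5 = 200.5.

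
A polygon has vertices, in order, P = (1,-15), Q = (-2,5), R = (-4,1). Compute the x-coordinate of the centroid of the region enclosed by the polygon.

-5/3

Apply the shoelace formula. First the cross-terms c_i = x_i·y_{i+1} − x_{i+1}·y_i:
  -25, 18, 59  ⇒  2A = 52, A = 26.
Then Σ (x_i + x_{i+1})·c_i = -260, so x̄ = -260 / (6·26) = -5/3.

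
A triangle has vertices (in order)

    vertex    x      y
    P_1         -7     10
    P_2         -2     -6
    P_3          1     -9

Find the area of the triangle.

16.5

Apply Gauss's area formula: 2A = Σ (x_i·y_{i+1} − x_{i+1}·y_i), indices taken mod 3.
Σ = (62) + (24) + (-53) = 33
Area = |Σ|/2 = 16.5.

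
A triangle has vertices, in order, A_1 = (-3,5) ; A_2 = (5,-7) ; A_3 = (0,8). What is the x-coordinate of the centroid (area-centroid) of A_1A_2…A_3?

2/3

Apply the shoelace formula. First the cross-terms c_i = x_i·y_{i+1} − x_{i+1}·y_i:
  -4, 40, 24  ⇒  2A = 60, A = 30.
Then Σ (x_i + x_{i+1})·c_i = 120, so x̄ = 120 / (6·30) = 2/3.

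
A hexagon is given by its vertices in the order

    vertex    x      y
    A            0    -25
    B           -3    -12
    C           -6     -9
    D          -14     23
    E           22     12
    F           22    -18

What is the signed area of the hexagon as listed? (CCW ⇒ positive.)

A→B: (0)(-12) − (-3)(-25) = -75
B→C: (-3)(-9) − (-6)(-12) = -45
C→D: (-6)(23) − (-14)(-9) = -264
D→E: (-14)(12) − (22)(23) = -674
E→F: (22)(-18) − (22)(12) = -660
F→A: (22)(-25) − (0)(-18) = -550
Σ = -2268
Signed area = Σ/2 = -1134 (negative ⇒ clockwise traversal).

-1134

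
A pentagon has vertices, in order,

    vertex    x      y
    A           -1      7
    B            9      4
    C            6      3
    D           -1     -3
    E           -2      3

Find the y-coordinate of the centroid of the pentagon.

826/297

Apply the shoelace formula. First the cross-terms c_i = x_i·y_{i+1} − x_{i+1}·y_i:
  -67, 3, -15, -9, -11  ⇒  2A = -99, A = -49.5.
Then Σ (y_i + y_{i+1})·c_i = -826, so ȳ = -826 / (6·(-49.5)) = 826/297.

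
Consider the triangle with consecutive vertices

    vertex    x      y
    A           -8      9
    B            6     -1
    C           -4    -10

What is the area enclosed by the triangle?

Cross-terms: -46, -64, -116  ⇒  Σ = -226
Area = |Σ|/2 = 113.

113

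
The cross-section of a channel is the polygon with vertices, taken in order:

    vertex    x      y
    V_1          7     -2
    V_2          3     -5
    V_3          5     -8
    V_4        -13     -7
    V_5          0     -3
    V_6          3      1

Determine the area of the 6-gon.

66

Σ = (-29) + (1) + (-139) + (39) + (9) + (-13) = -132
Area = |Σ|/2 = 66.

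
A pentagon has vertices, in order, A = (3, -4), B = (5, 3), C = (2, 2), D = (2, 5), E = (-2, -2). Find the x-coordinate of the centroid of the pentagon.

298/177

Apply Gauss's area formula. First the cross-terms c_i = x_i·y_{i+1} − x_{i+1}·y_i:
  29, 4, 6, 6, 14  ⇒  2A = 59, A = 29.5.
Then Σ (x_i + x_{i+1})·c_i = 298, so x̄ = 298 / (6·29.5) = 298/177.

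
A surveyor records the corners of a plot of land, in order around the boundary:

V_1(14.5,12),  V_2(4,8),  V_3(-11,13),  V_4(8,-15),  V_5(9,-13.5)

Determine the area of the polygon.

299.875

Σ = (68) + (140) + (61) + (27) + (303.75) = 599.75
Area = |Σ|/2 = 299.875.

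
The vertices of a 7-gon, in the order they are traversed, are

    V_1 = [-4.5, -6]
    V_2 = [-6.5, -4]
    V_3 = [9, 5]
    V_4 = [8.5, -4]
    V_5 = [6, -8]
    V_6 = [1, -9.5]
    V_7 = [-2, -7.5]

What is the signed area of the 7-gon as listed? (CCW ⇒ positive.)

Cross-terms: -21, 3.5, -78.5, -44, -49, -26.5, -21.75  ⇒  Σ = -237.25
Signed area = Σ/2 = -118.625 (negative ⇒ clockwise traversal).

-118.625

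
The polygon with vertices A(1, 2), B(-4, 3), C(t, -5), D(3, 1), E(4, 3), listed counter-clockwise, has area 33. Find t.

The doubled signed area Σ (x_i y_{i+1} − x_{i+1} y_i) is linear in t.
With t=0 it equals 56; the coefficient of t is -2 (from the two edges through C).
So -2·t + 56 = 2·33 = 66 ⇒ t = -5.

-5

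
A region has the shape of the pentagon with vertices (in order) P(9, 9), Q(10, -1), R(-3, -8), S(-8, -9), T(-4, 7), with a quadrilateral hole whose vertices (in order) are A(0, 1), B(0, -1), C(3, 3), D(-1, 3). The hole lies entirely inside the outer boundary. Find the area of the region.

198

Outer boundary:
Apply the shoelace formula: 2A = Σ (x_i·y_{i+1} − x_{i+1}·y_i), indices taken mod 5.
Σ = (-99) + (-83) + (-37) + (-92) + (-99) = -410
Area = |Σ|/2 = 205.
Hole:
Apply Gauss's area formula: 2A = Σ (x_i·y_{i+1} − x_{i+1}·y_i), indices taken mod 4.
Σ = (0) + (3) + (12) + (-1) = 14
Area = |Σ|/2 = 7.
Net area = 205 − 7 = 198.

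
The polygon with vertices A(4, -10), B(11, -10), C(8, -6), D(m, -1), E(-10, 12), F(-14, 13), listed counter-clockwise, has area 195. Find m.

The doubled signed area Σ (x_i y_{i+1} − x_{i+1} y_i) is linear in m.
With m=0 it equals 192; the coefficient of m is 18 (from the two edges through D).
So 18·m + 192 = 2·195 = 390 ⇒ m = 11.

11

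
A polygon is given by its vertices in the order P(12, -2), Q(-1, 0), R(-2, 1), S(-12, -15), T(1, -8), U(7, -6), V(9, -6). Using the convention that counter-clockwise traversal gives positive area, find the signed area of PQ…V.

Apply Gauss's area formula: 2A = Σ (x_i·y_{i+1} − x_{i+1}·y_i), indices taken mod 7.
Cross-terms: -2, -1, 42, 111, 50, 12, 54  ⇒  Σ = 266
Signed area = Σ/2 = 133 (positive ⇒ counter-clockwise traversal).

133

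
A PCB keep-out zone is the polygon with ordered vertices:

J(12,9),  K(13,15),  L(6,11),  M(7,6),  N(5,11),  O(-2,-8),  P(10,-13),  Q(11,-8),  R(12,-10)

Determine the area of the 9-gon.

243.5

J→K: (12)(15) − (13)(9) = 63
K→L: (13)(11) − (6)(15) = 53
L→M: (6)(6) − (7)(11) = -41
M→N: (7)(11) − (5)(6) = 47
N→O: (5)(-8) − (-2)(11) = -18
O→P: (-2)(-13) − (10)(-8) = 106
P→Q: (10)(-8) − (11)(-13) = 63
Q→R: (11)(-10) − (12)(-8) = -14
R→J: (12)(9) − (12)(-10) = 228
Σ = 487
Area = |Σ|/2 = 243.5.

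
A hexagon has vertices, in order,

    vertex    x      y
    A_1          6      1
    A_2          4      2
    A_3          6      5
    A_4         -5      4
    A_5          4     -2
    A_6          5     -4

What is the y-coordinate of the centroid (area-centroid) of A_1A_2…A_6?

229/123

Apply the surveyor's formula. First the cross-terms c_i = x_i·y_{i+1} − x_{i+1}·y_i:
  8, 8, 49, -6, -6, 29  ⇒  2A = 82, A = 41.
Then Σ (y_i + y_{i+1})·c_i = 458, so ȳ = 458 / (6·41) = 229/123.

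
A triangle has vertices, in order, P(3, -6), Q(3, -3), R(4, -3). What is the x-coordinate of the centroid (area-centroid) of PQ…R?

10/3

Apply the shoelace formula. First the cross-terms c_i = x_i·y_{i+1} − x_{i+1}·y_i:
  9, 3, -15  ⇒  2A = -3, A = -1.5.
Then Σ (x_i + x_{i+1})·c_i = -30, so x̄ = -30 / (6·(-1.5)) = 10/3.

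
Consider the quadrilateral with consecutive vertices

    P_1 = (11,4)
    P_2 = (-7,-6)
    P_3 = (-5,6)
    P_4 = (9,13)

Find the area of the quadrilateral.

168

Apply the shoelace (surveyor's) formula: 2A = Σ (x_i·y_{i+1} − x_{i+1}·y_i), indices taken mod 4.
P_1→P_2: (11)(-6) − (-7)(4) = -38
P_2→P_3: (-7)(6) − (-5)(-6) = -72
P_3→P_4: (-5)(13) − (9)(6) = -119
P_4→P_1: (9)(4) − (11)(13) = -107
Σ = -336
Area = |Σ|/2 = 168.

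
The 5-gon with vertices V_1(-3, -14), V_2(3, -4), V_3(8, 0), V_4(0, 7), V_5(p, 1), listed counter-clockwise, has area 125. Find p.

Write out the shoelace sum; only the two edges meeting at V_5 involve p:
2·Area = [(0·1 − p·7) + (p·(-14) − (-3)·1)] + 142
       = -21·p + 145 = 250
⇒ p = -5.

-5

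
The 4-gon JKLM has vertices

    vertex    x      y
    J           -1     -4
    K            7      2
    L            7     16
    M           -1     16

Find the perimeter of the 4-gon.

|JK| = √((8)² + (6)²) = √100 = 10
|KL| = √((0)² + (14)²) = √196 = 14
|LM| = √((-8)² + (0)²) = √64 = 8
|MJ| = √((0)² + (-20)²) = √400 = 20
Perimeter = 10 + 14 + 8 + 20 = 52.

52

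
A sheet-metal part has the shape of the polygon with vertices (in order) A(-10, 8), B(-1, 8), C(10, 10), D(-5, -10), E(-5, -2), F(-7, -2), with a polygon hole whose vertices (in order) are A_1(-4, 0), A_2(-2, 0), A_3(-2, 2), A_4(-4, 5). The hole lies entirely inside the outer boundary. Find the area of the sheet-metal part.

Outer boundary:
Σ = (-72) + (-90) + (-50) + (-40) + (-4) + (-76) = -332
Area = |Σ|/2 = 166.
Hole:
Apply the shoelace (surveyor's) formula: 2A = Σ (x_i·y_{i+1} − x_{i+1}·y_i), indices taken mod 4.
Σ = (0) + (-4) + (-2) + (20) = 14
Area = |Σ|/2 = 7.
Net area = 166 − 7 = 159.

159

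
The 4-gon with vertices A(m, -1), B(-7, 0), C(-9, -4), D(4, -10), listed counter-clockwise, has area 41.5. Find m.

Write out the shoelace sum; only the two edges meeting at A involve m:
2·Area = [(4·(-1) − m·(-10)) + (m·0 − (-7)·(-1))] + 134
       = 10·m + 123 = 83
⇒ m = -4.

-4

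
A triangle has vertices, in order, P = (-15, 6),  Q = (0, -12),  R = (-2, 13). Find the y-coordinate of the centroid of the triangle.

Apply the shoelace formula. First the cross-terms c_i = x_i·y_{i+1} − x_{i+1}·y_i:
  180, -24, 183  ⇒  2A = 339, A = 169.5.
Then Σ (y_i + y_{i+1})·c_i = 2373, so ȳ = 2373 / (6·169.5) = 7/3.

7/3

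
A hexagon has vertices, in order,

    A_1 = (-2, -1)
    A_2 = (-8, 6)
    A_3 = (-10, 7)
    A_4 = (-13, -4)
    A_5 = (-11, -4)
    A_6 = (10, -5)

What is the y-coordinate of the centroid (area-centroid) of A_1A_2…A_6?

-227/297

Apply Gauss's area formula. First the cross-terms c_i = x_i·y_{i+1} − x_{i+1}·y_i:
  -20, 4, 131, 8, 95, -20  ⇒  2A = 198, A = 99.
Then Σ (y_i + y_{i+1})·c_i = -454, so ȳ = -454 / (6·99) = -227/297.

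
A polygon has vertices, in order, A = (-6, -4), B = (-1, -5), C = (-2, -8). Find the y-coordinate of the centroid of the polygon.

-17/3

Apply the shoelace formula. First the cross-terms c_i = x_i·y_{i+1} − x_{i+1}·y_i:
  26, -2, -40  ⇒  2A = -16, A = -8.
Then Σ (y_i + y_{i+1})·c_i = 272, so ȳ = 272 / (6·(-8)) = -17/3.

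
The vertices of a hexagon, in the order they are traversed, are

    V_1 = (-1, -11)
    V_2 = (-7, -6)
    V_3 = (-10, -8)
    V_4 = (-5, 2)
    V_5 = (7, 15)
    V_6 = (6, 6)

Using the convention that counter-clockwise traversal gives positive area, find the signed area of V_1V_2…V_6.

-166

Σ = (-71) + (-4) + (-60) + (-89) + (-48) + (-60) = -332
Signed area = Σ/2 = -166 (negative ⇒ clockwise traversal).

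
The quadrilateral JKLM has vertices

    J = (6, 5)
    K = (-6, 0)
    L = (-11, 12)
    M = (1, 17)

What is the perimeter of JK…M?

52

|JK| = √((-12)² + (-5)²) = √169 = 13
|KL| = √((-5)² + (12)²) = √169 = 13
|LM| = √((12)² + (5)²) = √169 = 13
|MJ| = √((5)² + (-12)²) = √169 = 13
Perimeter = 13 + 13 + 13 + 13 = 52.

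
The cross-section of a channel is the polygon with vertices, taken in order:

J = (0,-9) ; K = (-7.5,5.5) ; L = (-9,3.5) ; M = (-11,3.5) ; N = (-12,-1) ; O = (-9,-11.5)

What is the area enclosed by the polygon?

112.875

Apply the surveyor's formula: 2A = Σ (x_i·y_{i+1} − x_{i+1}·y_i), indices taken mod 6.
Cross-terms: -67.5, 23.25, 7, 53, 129, 81  ⇒  Σ = 225.75
Area = |Σ|/2 = 112.875.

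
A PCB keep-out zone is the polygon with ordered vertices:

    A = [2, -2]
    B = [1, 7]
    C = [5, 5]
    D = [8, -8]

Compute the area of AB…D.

Apply the shoelace (surveyor's) formula: 2A = Σ (x_i·y_{i+1} − x_{i+1}·y_i), indices taken mod 4.
A→B: (2)(7) − (1)(-2) = 16
B→C: (1)(5) − (5)(7) = -30
C→D: (5)(-8) − (8)(5) = -80
D→A: (8)(-2) − (2)(-8) = 0
Σ = -94
Area = |Σ|/2 = 47.

47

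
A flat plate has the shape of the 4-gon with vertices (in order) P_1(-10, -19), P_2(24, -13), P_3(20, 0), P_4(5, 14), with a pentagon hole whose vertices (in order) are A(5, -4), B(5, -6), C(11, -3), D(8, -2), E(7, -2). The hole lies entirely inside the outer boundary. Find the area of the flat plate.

Outer boundary:
Cross-terms: 586, 260, 280, 45  ⇒  Σ = 1171
Area = |Σ|/2 = 585.5.
Hole:
Apply the surveyor's formula: 2A = Σ (x_i·y_{i+1} − x_{i+1}·y_i), indices taken mod 5.
A→B: (5)(-6) − (5)(-4) = -10
B→C: (5)(-3) − (11)(-6) = 51
C→D: (11)(-2) − (8)(-3) = 2
D→E: (8)(-2) − (7)(-2) = -2
E→A: (7)(-4) − (5)(-2) = -18
Σ = 23
Area = |Σ|/2 = 11.5.
Net area = 585.5 − 11.5 = 574.

574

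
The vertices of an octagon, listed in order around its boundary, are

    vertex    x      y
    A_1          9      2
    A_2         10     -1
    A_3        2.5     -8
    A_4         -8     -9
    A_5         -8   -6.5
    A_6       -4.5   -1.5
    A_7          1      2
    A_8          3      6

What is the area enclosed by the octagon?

Apply the surveyor's formula: 2A = Σ (x_i·y_{i+1} − x_{i+1}·y_i), indices taken mod 8.
Σ = (-29) + (-77.5) + (-86.5) + (-20) + (-17.25) + (-7.5) + (0) + (-48) = -285.75
Area = |Σ|/2 = 142.875.

142.875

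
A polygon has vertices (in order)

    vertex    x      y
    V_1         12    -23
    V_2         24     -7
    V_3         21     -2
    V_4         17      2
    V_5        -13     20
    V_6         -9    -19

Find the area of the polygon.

935.5

Cross-terms: 468, 99, 76, 366, 427, 435  ⇒  Σ = 1871
Area = |Σ|/2 = 935.5.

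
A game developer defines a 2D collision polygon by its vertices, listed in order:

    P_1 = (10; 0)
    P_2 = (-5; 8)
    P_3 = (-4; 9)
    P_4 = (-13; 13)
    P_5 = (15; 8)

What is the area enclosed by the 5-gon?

Σ = (80) + (-13) + (65) + (-299) + (-80) = -247
Area = |Σ|/2 = 123.5.

123.5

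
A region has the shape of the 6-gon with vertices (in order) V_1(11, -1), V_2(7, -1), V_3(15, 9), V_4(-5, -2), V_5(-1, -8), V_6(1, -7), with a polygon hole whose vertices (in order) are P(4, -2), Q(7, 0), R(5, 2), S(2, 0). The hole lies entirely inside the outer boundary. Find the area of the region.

Outer boundary:
Σ = (-4) + (78) + (15) + (38) + (15) + (76) = 218
Area = |Σ|/2 = 109.
Hole:
Apply the shoelace (surveyor's) formula: 2A = Σ (x_i·y_{i+1} − x_{i+1}·y_i), indices taken mod 4.
Σ = (14) + (14) + (-4) + (-4) = 20
Area = |Σ|/2 = 10.
Net area = 109 − 10 = 99.

99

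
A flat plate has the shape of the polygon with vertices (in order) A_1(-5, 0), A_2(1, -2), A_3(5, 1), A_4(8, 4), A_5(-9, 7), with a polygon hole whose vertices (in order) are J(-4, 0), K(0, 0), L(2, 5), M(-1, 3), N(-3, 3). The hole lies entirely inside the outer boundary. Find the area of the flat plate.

Outer boundary:
A_1→A_2: (-5)(-2) − (1)(0) = 10
A_2→A_3: (1)(1) − (5)(-2) = 11
A_3→A_4: (5)(4) − (8)(1) = 12
A_4→A_5: (8)(7) − (-9)(4) = 92
A_5→A_1: (-9)(0) − (-5)(7) = 35
Σ = 160
Area = |Σ|/2 = 80.
Hole:
Apply the surveyor's formula: 2A = Σ (x_i·y_{i+1} − x_{i+1}·y_i), indices taken mod 5.
Σ = (0) + (0) + (11) + (6) + (12) = 29
Area = |Σ|/2 = 14.5.
Net area = 80 − 14.5 = 65.5.

65.5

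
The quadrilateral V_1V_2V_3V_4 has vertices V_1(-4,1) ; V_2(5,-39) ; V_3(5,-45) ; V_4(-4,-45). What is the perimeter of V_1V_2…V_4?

|V_1V_2| = √((9)² + (-40)²) = √1681 = 41
|V_2V_3| = √((0)² + (-6)²) = √36 = 6
|V_3V_4| = √((-9)² + (0)²) = √81 = 9
|V_4V_1| = √((0)² + (46)²) = √2116 = 46
Perimeter = 41 + 6 + 9 + 46 = 102.

102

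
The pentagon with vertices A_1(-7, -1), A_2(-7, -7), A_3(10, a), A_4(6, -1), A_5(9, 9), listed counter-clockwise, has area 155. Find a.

The doubled signed area Σ (x_i y_{i+1} − x_{i+1} y_i) is linear in a.
With a=0 it equals 219; the coefficient of a is -13 (from the two edges through A_3).
So -13·a + 219 = 2·155 = 310 ⇒ a = -7.

-7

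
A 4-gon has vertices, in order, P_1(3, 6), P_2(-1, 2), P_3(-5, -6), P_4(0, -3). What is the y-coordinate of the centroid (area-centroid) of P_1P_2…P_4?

-19/39

Apply the surveyor's formula. First the cross-terms c_i = x_i·y_{i+1} − x_{i+1}·y_i:
  12, 16, 15, 9  ⇒  2A = 52, A = 26.
Then Σ (y_i + y_{i+1})·c_i = -76, so ȳ = -76 / (6·26) = -19/39.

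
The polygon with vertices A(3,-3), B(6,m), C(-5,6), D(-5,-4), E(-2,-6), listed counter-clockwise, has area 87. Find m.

Write out the shoelace sum; only the two edges meeting at B involve m:
2·Area = [(3·m − 6·(-3)) + (6·6 − (-5)·m)] + 96
       = 8·m + 150 = 174
⇒ m = 3.

3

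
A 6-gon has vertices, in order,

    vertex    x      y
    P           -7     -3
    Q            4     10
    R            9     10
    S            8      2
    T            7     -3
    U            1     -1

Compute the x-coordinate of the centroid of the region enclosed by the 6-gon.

Apply the shoelace (surveyor's) formula. First the cross-terms c_i = x_i·y_{i+1} − x_{i+1}·y_i:
  -58, -50, -62, -38, -4, -10  ⇒  2A = -222, A = -111.
Then Σ (x_i + x_{i+1})·c_i = -2072, so x̄ = -2072 / (6·(-111)) = 28/9.

28/9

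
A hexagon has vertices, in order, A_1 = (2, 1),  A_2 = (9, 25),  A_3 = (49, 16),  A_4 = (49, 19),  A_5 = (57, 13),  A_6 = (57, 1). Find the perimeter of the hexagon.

|A_1A_2| = √((7)² + (24)²) = √625 = 25
|A_2A_3| = √((40)² + (-9)²) = √1681 = 41
|A_3A_4| = √((0)² + (3)²) = √9 = 3
|A_4A_5| = √((8)² + (-6)²) = √100 = 10
|A_5A_6| = √((0)² + (-12)²) = √144 = 12
|A_6A_1| = √((-55)² + (0)²) = √3025 = 55
Perimeter = 25 + 41 + 3 + 10 + 12 + 55 = 146.

146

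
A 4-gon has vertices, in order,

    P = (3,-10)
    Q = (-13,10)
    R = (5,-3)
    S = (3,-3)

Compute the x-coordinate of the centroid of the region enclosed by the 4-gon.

-457/207

Apply the shoelace formula. First the cross-terms c_i = x_i·y_{i+1} − x_{i+1}·y_i:
  -100, -11, -6, -21  ⇒  2A = -138, A = -69.
Then Σ (x_i + x_{i+1})·c_i = 914, so x̄ = 914 / (6·(-69)) = -457/207.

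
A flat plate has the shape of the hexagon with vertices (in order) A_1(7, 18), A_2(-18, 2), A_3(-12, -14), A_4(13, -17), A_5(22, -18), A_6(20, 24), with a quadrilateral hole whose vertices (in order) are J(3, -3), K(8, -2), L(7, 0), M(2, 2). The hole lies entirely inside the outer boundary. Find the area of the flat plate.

1093

Outer boundary:
Σ = (338) + (276) + (386) + (140) + (888) + (192) = 2220
Area = |Σ|/2 = 1110.
Hole:
Apply the shoelace formula: 2A = Σ (x_i·y_{i+1} − x_{i+1}·y_i), indices taken mod 4.
J→K: (3)(-2) − (8)(-3) = 18
K→L: (8)(0) − (7)(-2) = 14
L→M: (7)(2) − (2)(0) = 14
M→J: (2)(-3) − (3)(2) = -12
Σ = 34
Area = |Σ|/2 = 17.
Net area = 1110 − 17 = 1093.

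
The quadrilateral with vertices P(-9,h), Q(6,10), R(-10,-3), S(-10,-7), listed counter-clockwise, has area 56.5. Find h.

Write out the shoelace sum; only the two edges meeting at P involve h:
2·Area = [((-10)·h − (-9)·(-7)) + ((-9)·10 − 6·h)] + 122
       = -16·h + -31 = 113
⇒ h = -9.

-9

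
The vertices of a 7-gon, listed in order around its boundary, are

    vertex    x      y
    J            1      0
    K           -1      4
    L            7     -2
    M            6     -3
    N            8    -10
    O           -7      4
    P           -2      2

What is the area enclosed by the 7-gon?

56.5

Cross-terms: 4, -26, -9, -36, -38, -6, -2  ⇒  Σ = -113
Area = |Σ|/2 = 56.5.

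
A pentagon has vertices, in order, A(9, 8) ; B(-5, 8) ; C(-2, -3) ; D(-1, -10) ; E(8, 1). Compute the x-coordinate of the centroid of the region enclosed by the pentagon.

278/147

Apply the shoelace formula. First the cross-terms c_i = x_i·y_{i+1} − x_{i+1}·y_i:
  112, 31, 17, 79, 55  ⇒  2A = 294, A = 147.
Then Σ (x_i + x_{i+1})·c_i = 1668, so x̄ = 1668 / (6·147) = 278/147.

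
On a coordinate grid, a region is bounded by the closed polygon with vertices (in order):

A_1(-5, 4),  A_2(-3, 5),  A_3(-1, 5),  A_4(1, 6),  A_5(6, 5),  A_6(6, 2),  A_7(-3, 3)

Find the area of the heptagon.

28

Apply the shoelace (surveyor's) formula: 2A = Σ (x_i·y_{i+1} − x_{i+1}·y_i), indices taken mod 7.
Σ = (-13) + (-10) + (-11) + (-31) + (-18) + (24) + (3) = -56
Area = |Σ|/2 = 28.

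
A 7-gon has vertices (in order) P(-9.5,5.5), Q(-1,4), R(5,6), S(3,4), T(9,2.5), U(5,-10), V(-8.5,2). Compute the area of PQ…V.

145.125

Apply the surveyor's formula: 2A = Σ (x_i·y_{i+1} − x_{i+1}·y_i), indices taken mod 7.
P→Q: (-9.5)(4) − (-1)(5.5) = -32.5
Q→R: (-1)(6) − (5)(4) = -26
R→S: (5)(4) − (3)(6) = 2
S→T: (3)(2.5) − (9)(4) = -28.5
T→U: (9)(-10) − (5)(2.5) = -102.5
U→V: (5)(2) − (-8.5)(-10) = -75
V→P: (-8.5)(5.5) − (-9.5)(2) = -27.75
Σ = -290.25
Area = |Σ|/2 = 145.125.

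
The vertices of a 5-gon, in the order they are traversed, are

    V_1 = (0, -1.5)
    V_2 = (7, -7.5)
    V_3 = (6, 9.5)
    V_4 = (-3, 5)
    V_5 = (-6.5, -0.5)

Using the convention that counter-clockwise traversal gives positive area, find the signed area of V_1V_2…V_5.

112.125

Apply the shoelace (surveyor's) formula: 2A = Σ (x_i·y_{i+1} − x_{i+1}·y_i), indices taken mod 5.
V_1→V_2: (0)(-7.5) − (7)(-1.5) = 10.5
V_2→V_3: (7)(9.5) − (6)(-7.5) = 111.5
V_3→V_4: (6)(5) − (-3)(9.5) = 58.5
V_4→V_5: (-3)(-0.5) − (-6.5)(5) = 34
V_5→V_1: (-6.5)(-1.5) − (0)(-0.5) = 9.75
Σ = 224.25
Signed area = Σ/2 = 112.125 (positive ⇒ counter-clockwise traversal).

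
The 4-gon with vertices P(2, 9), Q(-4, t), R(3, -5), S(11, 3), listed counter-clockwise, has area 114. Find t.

Write out the shoelace sum; only the two edges meeting at Q involve t:
2·Area = [(2·t − (-4)·9) + ((-4)·(-5) − 3·t)] + 157
       = -1·t + 213 = 228
⇒ t = -15.

-15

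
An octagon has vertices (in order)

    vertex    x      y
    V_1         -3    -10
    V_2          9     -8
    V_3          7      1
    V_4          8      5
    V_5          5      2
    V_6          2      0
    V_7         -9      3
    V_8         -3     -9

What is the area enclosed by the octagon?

146

Apply the shoelace formula: 2A = Σ (x_i·y_{i+1} − x_{i+1}·y_i), indices taken mod 8.
V_1→V_2: (-3)(-8) − (9)(-10) = 114
V_2→V_3: (9)(1) − (7)(-8) = 65
V_3→V_4: (7)(5) − (8)(1) = 27
V_4→V_5: (8)(2) − (5)(5) = -9
V_5→V_6: (5)(0) − (2)(2) = -4
V_6→V_7: (2)(3) − (-9)(0) = 6
V_7→V_8: (-9)(-9) − (-3)(3) = 90
V_8→V_1: (-3)(-10) − (-3)(-9) = 3
Σ = 292
Area = |Σ|/2 = 146.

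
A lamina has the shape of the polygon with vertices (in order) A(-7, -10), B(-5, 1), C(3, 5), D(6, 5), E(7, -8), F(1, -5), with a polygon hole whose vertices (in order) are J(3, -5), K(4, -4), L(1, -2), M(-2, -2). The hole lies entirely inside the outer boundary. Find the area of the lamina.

120.5

Outer boundary:
Apply Gauss's area formula: 2A = Σ (x_i·y_{i+1} − x_{i+1}·y_i), indices taken mod 6.
Σ = (-57) + (-28) + (-15) + (-83) + (-27) + (-45) = -255
Area = |Σ|/2 = 127.5.
Hole:
Apply the surveyor's formula: 2A = Σ (x_i·y_{i+1} − x_{i+1}·y_i), indices taken mod 4.
Cross-terms: 8, -4, -6, 16  ⇒  Σ = 14
Area = |Σ|/2 = 7.
Net area = 127.5 − 7 = 120.5.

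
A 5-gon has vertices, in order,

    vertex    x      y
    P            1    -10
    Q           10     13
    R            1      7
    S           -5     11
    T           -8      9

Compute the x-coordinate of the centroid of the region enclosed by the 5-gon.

Apply Gauss's area formula. First the cross-terms c_i = x_i·y_{i+1} − x_{i+1}·y_i:
  113, 57, 46, 43, 71  ⇒  2A = 330, A = 165.
Then Σ (x_i + x_{i+1})·c_i = 630, so x̄ = 630 / (6·165) = 7/11.

7/11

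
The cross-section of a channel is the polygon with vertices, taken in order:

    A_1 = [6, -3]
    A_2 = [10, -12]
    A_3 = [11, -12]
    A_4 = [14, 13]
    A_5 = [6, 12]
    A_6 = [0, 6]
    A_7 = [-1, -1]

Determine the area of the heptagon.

211

A_1→A_2: (6)(-12) − (10)(-3) = -42
A_2→A_3: (10)(-12) − (11)(-12) = 12
A_3→A_4: (11)(13) − (14)(-12) = 311
A_4→A_5: (14)(12) − (6)(13) = 90
A_5→A_6: (6)(6) − (0)(12) = 36
A_6→A_7: (0)(-1) − (-1)(6) = 6
A_7→A_1: (-1)(-3) − (6)(-1) = 9
Σ = 422
Area = |Σ|/2 = 211.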